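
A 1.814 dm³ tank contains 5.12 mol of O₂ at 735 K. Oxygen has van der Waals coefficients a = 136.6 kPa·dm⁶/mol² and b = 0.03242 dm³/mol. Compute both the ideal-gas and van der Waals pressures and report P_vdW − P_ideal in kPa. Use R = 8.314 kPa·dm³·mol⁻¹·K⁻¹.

ΔP ≈ 649 kPa

Ideal: P_ideal = nRT/V = (5.12)(8.314)(735)/1.814 = 17247.7 kPa
vdW: P = nRT/(V − nb) − a n²/V² = 31287.2/1.64801 − 3580.89/3.29060 = 18984.8 − 1088.22 = 17896.6 kPa
ΔP = 17896.6 − 17247.7 = 649 kPa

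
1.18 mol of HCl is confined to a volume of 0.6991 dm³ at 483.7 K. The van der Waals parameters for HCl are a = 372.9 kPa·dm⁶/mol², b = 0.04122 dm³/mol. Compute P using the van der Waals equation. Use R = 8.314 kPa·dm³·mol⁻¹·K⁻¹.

P = nRT/(V − nb) − a n²/V²
nRT/(V − nb) = (1.18)(8.314)(483.7)/(0.6991 − 1.18×0.04122) = 4745.3/0.65046 = 7295.3 kPa
a n²/V² = (372.9)(1.18)²/(0.6991)² = 1062.4 kPa
P = 7295.3 − 1062.4 = 6233 kPa

P ≈ 6233 kPa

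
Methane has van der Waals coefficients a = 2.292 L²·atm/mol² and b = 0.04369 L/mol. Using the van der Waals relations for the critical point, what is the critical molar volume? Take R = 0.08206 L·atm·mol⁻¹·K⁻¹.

V_m,c ≈ 0.1311 L/mol

For a van der Waals gas, V_m,c = 3b.
V_m,c = 3×0.04369 = 0.1311 L/mol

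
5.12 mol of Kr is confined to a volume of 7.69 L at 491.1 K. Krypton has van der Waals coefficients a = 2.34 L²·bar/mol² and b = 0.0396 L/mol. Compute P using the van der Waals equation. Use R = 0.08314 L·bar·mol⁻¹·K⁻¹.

P ≈ 26.88 bar

P = nRT/(V − nb) − a n²/V²
nRT/(V − nb) = (5.12)(0.08314)(491.1)/(7.69 − 5.12×0.0396) = 209.05/7.4872 = 27.921 bar
a n²/V² = (2.34)(5.12)²/(7.69)² = 1.0373 bar
P = 27.921 − 1.0373 = 26.88 bar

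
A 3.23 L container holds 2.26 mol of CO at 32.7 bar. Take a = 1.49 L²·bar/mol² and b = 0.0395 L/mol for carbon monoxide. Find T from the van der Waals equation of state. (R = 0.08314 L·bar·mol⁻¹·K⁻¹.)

T ≈ 558.8 K

T = (P + a n²/V²)(V − nb)/(nR)
P + a n²/V² = 32.7 + (1.49)(2.26)²/(3.23)² = 33.429 bar
V − nb = 3.23 − (2.26)(0.0395) = 3.1407 L
T = (33.429)(3.1407)/((2.26)(0.08314)) = 558.8 K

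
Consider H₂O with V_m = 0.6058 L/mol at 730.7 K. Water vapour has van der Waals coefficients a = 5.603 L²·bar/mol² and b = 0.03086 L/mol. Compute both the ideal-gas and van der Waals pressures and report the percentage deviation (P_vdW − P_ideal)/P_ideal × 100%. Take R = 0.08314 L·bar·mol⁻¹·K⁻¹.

-9.86 %

Ideal: P_ideal = RT/V_m = (0.08314)(730.7)/0.6058 = 100.281 bar
vdW: P = RT/(V_m − b) − a/V_m² = 60.7504/0.574940 − 5.603/0.366994 = 105.664 − 15.2673 = 90.397 bar
% deviation = (90.397 − 100.281)/100.281 × 100% = -9.86%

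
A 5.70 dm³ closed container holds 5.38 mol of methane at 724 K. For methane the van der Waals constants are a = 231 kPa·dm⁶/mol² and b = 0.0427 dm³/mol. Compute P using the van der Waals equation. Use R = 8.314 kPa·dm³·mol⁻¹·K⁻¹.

P ≈ 5714 kPa

P = nRT/(V − nb) − a n²/V²
nRT/(V − nb) = (5.38)(8.314)(724)/(5.70 − 5.38×0.0427) = 32384/5.4703 = 5920.0 kPa
a n²/V² = (231)(5.38)²/(5.70)² = 205.79 kPa
P = 5920.0 − 205.79 = 5714 kPa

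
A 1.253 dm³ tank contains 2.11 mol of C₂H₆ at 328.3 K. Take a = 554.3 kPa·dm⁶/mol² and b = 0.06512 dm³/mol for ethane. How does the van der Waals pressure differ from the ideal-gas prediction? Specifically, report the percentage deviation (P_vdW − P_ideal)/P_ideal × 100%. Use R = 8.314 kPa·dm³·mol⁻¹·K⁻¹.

Ideal: P_ideal = nRT/V = (2.11)(8.314)(328.3)/1.253 = 4596.34 kPa
vdW: P = nRT/(V − nb) − a n²/V² = 5759.22/1.11560 − 2467.80/1.57001 = 5162.44 − 1571.84 = 3590.60 kPa
% deviation = (3590.60 − 4596.34)/4596.34 × 100% = -21.88%

-21.88 %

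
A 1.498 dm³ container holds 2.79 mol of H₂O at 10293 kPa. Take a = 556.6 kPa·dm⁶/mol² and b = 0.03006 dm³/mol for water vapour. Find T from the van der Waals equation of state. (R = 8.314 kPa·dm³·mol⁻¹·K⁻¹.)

T = (P + a n²/V²)(V − nb)/(nR)
P + a n²/V² = 10293 + (556.6)(2.79)²/(1.498)² = 12224 kPa
V − nb = 1.498 − (2.79)(0.03006) = 1.4141 dm³
T = (12224)(1.4141)/((2.79)(8.314)) = 745.2 K

T ≈ 745.2 K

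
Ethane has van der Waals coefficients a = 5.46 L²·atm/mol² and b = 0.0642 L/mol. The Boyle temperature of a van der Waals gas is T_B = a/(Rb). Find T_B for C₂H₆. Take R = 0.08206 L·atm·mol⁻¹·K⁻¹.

T_B ≈ 1036 K

For a van der Waals gas the second virial coefficient B₂ = b − a/(RT) vanishes at T_B = a/(Rb).
T_B = 5.46/(0.08206×0.0642) = 5.46/0.0052683 = 1036 K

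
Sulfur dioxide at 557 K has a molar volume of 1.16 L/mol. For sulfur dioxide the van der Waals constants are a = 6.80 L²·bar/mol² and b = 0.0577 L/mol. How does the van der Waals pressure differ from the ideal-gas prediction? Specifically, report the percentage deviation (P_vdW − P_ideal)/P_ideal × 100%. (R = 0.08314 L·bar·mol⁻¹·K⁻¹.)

-7.42 %

Ideal: P_ideal = RT/V_m = (0.08314)(557)/1.16 = 39.9215 bar
vdW: P = RT/(V_m − b) − a/V_m² = 46.3090/1.10230 − 6.80/1.34560 = 42.0112 − 5.05351 = 36.9577 bar
% deviation = (36.9577 − 39.9215)/39.9215 × 100% = -7.42%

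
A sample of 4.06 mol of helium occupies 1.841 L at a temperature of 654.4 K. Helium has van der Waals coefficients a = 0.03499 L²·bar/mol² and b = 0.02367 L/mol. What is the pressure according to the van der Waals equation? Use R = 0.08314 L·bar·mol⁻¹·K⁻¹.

P = nRT/(V − nb) − a n²/V²
nRT/(V − nb) = (4.06)(0.08314)(654.4)/(1.841 − 4.06×0.02367) = 220.89/1.7449 = 126.59 bar
a n²/V² = (0.03499)(4.06)²/(1.841)² = 0.17017 bar
P = 126.59 − 0.17017 = 126.4 bar

P ≈ 126.4 bar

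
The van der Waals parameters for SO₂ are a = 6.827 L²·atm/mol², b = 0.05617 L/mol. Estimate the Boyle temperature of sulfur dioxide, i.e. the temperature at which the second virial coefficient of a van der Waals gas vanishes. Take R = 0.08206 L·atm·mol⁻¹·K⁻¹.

T_B ≈ 1481 K

For a van der Waals gas the second virial coefficient B₂ = b − a/(RT) vanishes at T_B = a/(Rb).
T_B = 6.827/(0.08206×0.05617) = 6.827/0.0046093 = 1481 K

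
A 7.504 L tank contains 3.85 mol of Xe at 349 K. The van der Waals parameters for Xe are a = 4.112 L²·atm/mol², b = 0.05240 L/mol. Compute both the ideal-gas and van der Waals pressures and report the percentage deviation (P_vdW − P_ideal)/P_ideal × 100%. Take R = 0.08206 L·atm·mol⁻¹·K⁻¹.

Ideal: P_ideal = nRT/V = (3.85)(0.08206)(349)/7.504 = 14.6935 atm
vdW: P = nRT/(V − nb) − a n²/V² = 110.260/7.30226 − 60.9501/56.3100 = 15.0994 − 1.08240 = 14.0170 atm
% deviation = (14.0170 − 14.6935)/14.6935 × 100% = -4.60%

-4.60 %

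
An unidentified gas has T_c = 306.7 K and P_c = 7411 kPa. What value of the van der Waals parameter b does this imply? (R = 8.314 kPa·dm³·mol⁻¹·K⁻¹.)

From T_c = 8a/(27Rb) and P_c = a/(27b²): b = R T_c/(8 P_c).
b = (8.314)(306.7)/(8×7411) = 2549.9/59288 = 0.04301 dm³/mol

b ≈ 0.04301 dm³/mol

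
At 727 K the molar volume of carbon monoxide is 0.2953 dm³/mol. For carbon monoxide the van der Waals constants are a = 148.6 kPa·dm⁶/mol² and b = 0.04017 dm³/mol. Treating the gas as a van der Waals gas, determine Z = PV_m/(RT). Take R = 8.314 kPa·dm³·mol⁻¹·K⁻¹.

Z ≈ 1.074

P = RT/(V_m − b) − a/V_m² = (8.314)(727)/(0.2953 − 0.04017) − 148.6/(0.2953)²
  = 6044.3/0.25513 − 1704.1 = 23691 − 1704.1 = 21987 kPa
Z = PV_m/(RT) = (21987)(0.2953)/((8.314)(727)) = 6492.8/6044.3 = 1.074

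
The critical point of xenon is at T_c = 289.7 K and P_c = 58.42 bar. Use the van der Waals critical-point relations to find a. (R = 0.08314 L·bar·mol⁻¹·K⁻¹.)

a ≈ 4.189 L²·bar/mol²

From T_c = 8a/(27Rb) and P_c = a/(27b²): a = 27 R² T_c²/(64 P_c).
a = 27×(0.08314)²×(289.7)²/(64×58.42) = 15663/3738.9 = 4.189 L²·bar/mol²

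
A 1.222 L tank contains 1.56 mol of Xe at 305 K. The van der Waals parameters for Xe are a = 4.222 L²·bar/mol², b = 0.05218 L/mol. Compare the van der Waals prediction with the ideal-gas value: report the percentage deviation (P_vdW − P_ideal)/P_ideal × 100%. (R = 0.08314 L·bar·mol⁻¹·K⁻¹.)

-14.12 %

Ideal: P_ideal = nRT/V = (1.56)(0.08314)(305)/1.222 = 32.3715 bar
vdW: P = nRT/(V − nb) − a n²/V² = 39.5580/1.14060 − 10.2747/1.49328 = 34.6817 − 6.88063 = 27.8011 bar
% deviation = (27.8011 − 32.3715)/32.3715 × 100% = -14.12%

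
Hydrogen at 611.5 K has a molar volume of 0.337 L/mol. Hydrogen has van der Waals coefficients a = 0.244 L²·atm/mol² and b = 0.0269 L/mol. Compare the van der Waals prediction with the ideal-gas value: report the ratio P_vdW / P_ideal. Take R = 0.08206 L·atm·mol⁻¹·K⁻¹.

P_vdW / P_ideal ≈ 1.072

Ideal: P_ideal = RT/V_m = (0.08206)(611.5)/0.337 = 148.901 atm
vdW: P = RT/(V_m − b) − a/V_m² = 50.1797/0.310100 − 0.244/0.113569 = 161.818 − 2.14847 = 159.670 atm
Ratio = 159.670/148.901 = 1.072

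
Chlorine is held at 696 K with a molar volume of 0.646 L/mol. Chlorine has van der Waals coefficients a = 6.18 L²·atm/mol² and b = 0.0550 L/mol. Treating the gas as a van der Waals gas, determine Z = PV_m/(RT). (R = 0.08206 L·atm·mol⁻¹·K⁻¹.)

Z ≈ 0.9256

P = RT/(V_m − b) − a/V_m² = (0.08206)(696)/(0.646 − 0.0550) − 6.18/(0.646)²
  = 57.114/0.59100 − 14.809 = 96.640 − 14.809 = 81.831 atm
Z = PV_m/(RT) = (81.831)(0.646)/((0.08206)(696)) = 52.863/57.114 = 0.9256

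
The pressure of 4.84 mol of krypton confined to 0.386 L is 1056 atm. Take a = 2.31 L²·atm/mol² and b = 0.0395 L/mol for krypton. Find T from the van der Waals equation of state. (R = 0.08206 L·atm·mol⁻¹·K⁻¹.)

T = (P + a n²/V²)(V − nb)/(nR)
P + a n²/V² = 1056 + (2.31)(4.84)²/(0.386)² = 1419.2 atm
V − nb = 0.386 − (4.84)(0.0395) = 0.19482 L
T = (1419.2)(0.19482)/((4.84)(0.08206)) = 696.1 K

T ≈ 696.1 K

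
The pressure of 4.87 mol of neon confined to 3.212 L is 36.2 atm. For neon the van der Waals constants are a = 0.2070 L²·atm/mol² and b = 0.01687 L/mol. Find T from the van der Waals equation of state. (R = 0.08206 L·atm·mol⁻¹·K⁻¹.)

T ≈ 287.2 K

T = (P + a n²/V²)(V − nb)/(nR)
P + a n²/V² = 36.2 + (0.2070)(4.87)²/(3.212)² = 36.676 atm
V − nb = 3.212 − (4.87)(0.01687) = 3.1298 L
T = (36.676)(3.1298)/((4.87)(0.08206)) = 287.2 K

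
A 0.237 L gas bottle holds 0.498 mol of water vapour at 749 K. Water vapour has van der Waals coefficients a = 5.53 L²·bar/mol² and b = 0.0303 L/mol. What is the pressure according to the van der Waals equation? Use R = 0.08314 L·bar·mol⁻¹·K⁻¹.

P = nRT/(V − nb) − a n²/V²
nRT/(V − nb) = (0.498)(0.08314)(749)/(0.237 − 0.498×0.0303) = 31.011/0.22191 = 139.75 bar
a n²/V² = (5.53)(0.498)²/(0.237)² = 24.417 bar
P = 139.75 − 24.417 = 115.3 bar

P ≈ 115.3 bar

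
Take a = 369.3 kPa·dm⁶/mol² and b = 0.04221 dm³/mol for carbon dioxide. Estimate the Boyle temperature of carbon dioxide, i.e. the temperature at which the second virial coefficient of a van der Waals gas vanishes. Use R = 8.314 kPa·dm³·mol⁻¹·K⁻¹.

For a van der Waals gas the second virial coefficient B₂ = b − a/(RT) vanishes at T_B = a/(Rb).
T_B = 369.3/(8.314×0.04221) = 369.3/0.35093 = 1052 K

T_B ≈ 1052 K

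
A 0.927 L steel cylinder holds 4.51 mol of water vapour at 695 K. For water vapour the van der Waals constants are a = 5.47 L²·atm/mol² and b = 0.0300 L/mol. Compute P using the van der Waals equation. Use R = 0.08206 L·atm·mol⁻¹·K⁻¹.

P ≈ 195.4 atm

P = nRT/(V − nb) − a n²/V²
nRT/(V − nb) = (4.51)(0.08206)(695)/(0.927 − 4.51×0.0300) = 257.21/0.79170 = 324.88 atm
a n²/V² = (5.47)(4.51)²/(0.927)² = 129.47 atm
P = 324.88 − 129.47 = 195.4 atm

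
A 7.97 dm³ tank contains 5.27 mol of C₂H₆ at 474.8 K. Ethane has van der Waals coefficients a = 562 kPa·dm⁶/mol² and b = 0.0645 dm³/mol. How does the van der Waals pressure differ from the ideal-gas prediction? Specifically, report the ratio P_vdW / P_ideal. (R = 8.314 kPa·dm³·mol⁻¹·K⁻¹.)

Ideal: P_ideal = nRT/V = (5.27)(8.314)(474.8)/7.97 = 2610.20 kPa
vdW: P = nRT/(V − nb) − a n²/V² = 20803.3/7.63009 − 15608.4/63.5209 = 2726.48 − 245.721 = 2480.76 kPa
Ratio = 2480.76/2610.20 = 0.9504

P_vdW / P_ideal ≈ 0.9504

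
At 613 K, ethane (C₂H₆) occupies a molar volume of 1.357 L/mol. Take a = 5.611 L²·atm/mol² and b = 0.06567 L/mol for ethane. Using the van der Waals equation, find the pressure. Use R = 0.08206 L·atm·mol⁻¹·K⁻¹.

P ≈ 35.91 atm

P = RT/(V_m − b) − a/V_m²
RT/(V_m − b) = (0.08206)(613)/(1.357 − 0.06567) = 50.303/1.2913 = 38.955 atm
a/V_m² = 5.611/(1.357)² = 3.0471 atm
P = 38.955 − 3.0471 = 35.91 atm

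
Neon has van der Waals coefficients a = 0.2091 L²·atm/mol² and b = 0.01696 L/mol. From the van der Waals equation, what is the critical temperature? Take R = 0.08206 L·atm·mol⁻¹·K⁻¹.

For a van der Waals gas, T_c = 8a/(27Rb).
T_c = 8×0.2091/(27×0.08206×0.01696) = 1.6728/0.037577 = 44.52 K

T_c ≈ 44.52 K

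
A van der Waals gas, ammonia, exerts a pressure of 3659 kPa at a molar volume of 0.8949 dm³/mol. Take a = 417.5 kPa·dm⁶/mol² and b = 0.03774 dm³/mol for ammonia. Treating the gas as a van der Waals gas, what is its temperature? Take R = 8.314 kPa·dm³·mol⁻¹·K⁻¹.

T = (P + a/V_m²)(V_m − b)/R
P + a/V_m² = 3659 + 417.5/(0.8949)² = 4180.3 kPa
V_m − b = 0.8949 − 0.03774 = 0.85716 dm³/mol
T = (4180.3)(0.85716)/8.314 = 431.0 K

T ≈ 431.0 K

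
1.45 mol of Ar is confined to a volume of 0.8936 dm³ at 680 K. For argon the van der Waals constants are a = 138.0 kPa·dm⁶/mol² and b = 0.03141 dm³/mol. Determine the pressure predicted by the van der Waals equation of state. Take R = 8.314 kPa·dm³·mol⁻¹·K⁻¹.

P ≈ 9303 kPa

P = nRT/(V − nb) − a n²/V²
nRT/(V − nb) = (1.45)(8.314)(680)/(0.8936 − 1.45×0.03141) = 8197.6/0.84806 = 9666.3 kPa
a n²/V² = (138.0)(1.45)²/(0.8936)² = 363.35 kPa
P = 9666.3 − 363.35 = 9303 kPa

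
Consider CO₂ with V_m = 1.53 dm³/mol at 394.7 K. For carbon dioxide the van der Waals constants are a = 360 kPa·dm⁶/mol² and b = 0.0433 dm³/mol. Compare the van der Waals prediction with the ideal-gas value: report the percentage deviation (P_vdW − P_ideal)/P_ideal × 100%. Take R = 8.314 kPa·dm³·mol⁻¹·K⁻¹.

Ideal: P_ideal = RT/V_m = (8.314)(394.7)/1.53 = 2144.79 kPa
vdW: P = RT/(V_m − b) − a/V_m² = 3281.54/1.48670 − 360/2.34090 = 2207.26 − 153.787 = 2053.47 kPa
% deviation = (2053.47 − 2144.79)/2144.79 × 100% = -4.26%

-4.26 %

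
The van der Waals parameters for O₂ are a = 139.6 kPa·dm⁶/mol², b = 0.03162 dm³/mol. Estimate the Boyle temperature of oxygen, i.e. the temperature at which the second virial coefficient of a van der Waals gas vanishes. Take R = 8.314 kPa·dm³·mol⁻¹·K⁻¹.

For a van der Waals gas the second virial coefficient B₂ = b − a/(RT) vanishes at T_B = a/(Rb).
T_B = 139.6/(8.314×0.03162) = 139.6/0.26289 = 531.0 K

T_B ≈ 531.0 K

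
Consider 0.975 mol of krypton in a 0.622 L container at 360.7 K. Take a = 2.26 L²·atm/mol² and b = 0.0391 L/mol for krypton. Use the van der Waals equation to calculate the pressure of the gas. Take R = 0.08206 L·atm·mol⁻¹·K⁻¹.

P ≈ 43.87 atm

P = nRT/(V − nb) − a n²/V²
nRT/(V − nb) = (0.975)(0.08206)(360.7)/(0.622 − 0.975×0.0391) = 28.859/0.58388 = 49.426 atm
a n²/V² = (2.26)(0.975)²/(0.622)² = 5.5531 atm
P = 49.426 − 5.5531 = 43.87 atm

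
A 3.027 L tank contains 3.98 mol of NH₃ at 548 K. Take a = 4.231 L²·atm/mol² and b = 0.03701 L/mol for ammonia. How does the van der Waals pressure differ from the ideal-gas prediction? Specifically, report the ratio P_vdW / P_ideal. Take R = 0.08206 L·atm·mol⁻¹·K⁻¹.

Ideal: P_ideal = nRT/V = (3.98)(0.08206)(548)/3.027 = 59.1266 atm
vdW: P = nRT/(V − nb) − a n²/V² = 178.976/2.87970 − 67.0207/9.16273 = 62.1509 − 7.31449 = 54.8364 atm
Ratio = 54.8364/59.1266 = 0.9274

P_vdW / P_ideal ≈ 0.9274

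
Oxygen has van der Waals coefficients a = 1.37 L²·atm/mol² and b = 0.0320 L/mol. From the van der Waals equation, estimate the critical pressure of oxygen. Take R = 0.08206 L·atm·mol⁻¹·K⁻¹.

P_c ≈ 49.55 atm

For a van der Waals gas, P_c = a/(27b²).
P_c = 1.37/(27×(0.0320)²) = 1.37/0.027648 = 49.55 atm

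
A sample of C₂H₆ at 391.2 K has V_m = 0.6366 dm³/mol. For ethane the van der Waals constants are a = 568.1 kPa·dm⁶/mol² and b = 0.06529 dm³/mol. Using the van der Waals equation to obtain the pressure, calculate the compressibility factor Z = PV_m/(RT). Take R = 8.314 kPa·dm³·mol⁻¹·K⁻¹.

P = RT/(V_m − b) − a/V_m² = (8.314)(391.2)/(0.6366 − 0.06529) − 568.1/(0.6366)²
  = 3252.4/0.57131 − 1401.8 = 5692.9 − 1401.8 = 4291.1 kPa
Z = PV_m/(RT) = (4291.1)(0.6366)/((8.314)(391.2)) = 2731.7/3252.4 = 0.8399

Z ≈ 0.8399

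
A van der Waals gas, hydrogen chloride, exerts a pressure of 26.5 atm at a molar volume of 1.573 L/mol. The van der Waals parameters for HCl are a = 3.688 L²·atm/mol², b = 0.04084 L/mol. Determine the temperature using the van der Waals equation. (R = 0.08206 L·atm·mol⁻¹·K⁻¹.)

T = (P + a/V_m²)(V_m − b)/R
P + a/V_m² = 26.5 + 3.688/(1.573)² = 27.991 atm
V_m − b = 1.573 − 0.04084 = 1.5322 L/mol
T = (27.991)(1.5322)/0.08206 = 522.6 K

T ≈ 522.6 K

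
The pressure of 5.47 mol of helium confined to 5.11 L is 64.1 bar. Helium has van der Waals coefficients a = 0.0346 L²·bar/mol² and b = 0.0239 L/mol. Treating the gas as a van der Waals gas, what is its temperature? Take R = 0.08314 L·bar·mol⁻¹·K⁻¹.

T ≈ 702.3 K

T = (P + a n²/V²)(V − nb)/(nR)
P + a n²/V² = 64.1 + (0.0346)(5.47)²/(5.11)² = 64.140 bar
V − nb = 5.11 − (5.47)(0.0239) = 4.9793 L
T = (64.140)(4.9793)/((5.47)(0.08314)) = 702.3 K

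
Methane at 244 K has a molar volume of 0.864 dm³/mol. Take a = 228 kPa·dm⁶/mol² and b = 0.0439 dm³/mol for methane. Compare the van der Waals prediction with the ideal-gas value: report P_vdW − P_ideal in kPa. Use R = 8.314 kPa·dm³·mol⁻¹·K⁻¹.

Ideal: P_ideal = RT/V_m = (8.314)(244)/0.864 = 2347.94 kPa
vdW: P = RT/(V_m − b) − a/V_m² = 2028.62/0.820100 − 228/0.746496 = 2473.63 − 305.427 = 2168.20 kPa
ΔP = 2168.20 − 2347.94 = -179.7 kPa

ΔP ≈ -179.7 kPa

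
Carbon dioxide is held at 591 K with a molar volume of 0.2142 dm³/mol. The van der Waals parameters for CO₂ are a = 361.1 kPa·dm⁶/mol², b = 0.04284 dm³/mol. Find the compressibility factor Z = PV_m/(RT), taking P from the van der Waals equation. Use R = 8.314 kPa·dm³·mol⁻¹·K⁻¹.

Z ≈ 0.9069

P = RT/(V_m − b) − a/V_m² = (8.314)(591)/(0.2142 − 0.04284) − 361.1/(0.2142)²
  = 4913.6/0.17136 − 7870.3 = 28674 − 7870.3 = 20804 kPa
Z = PV_m/(RT) = (20804)(0.2142)/((8.314)(591)) = 4456.2/4913.6 = 0.9069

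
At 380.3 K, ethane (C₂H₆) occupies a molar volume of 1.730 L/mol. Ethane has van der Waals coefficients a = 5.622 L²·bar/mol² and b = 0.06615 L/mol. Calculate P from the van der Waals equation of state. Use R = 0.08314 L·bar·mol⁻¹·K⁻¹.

P ≈ 17.12 bar

P = RT/(V_m − b) − a/V_m²
RT/(V_m − b) = (0.08314)(380.3)/(1.730 − 0.06615) = 31.618/1.6639 = 19.002 bar
a/V_m² = 5.622/(1.730)² = 1.8784 bar
P = 19.002 − 1.8784 = 17.12 bar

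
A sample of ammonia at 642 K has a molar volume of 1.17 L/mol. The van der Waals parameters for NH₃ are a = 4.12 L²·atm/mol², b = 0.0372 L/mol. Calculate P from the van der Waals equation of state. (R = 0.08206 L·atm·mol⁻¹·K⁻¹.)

P = RT/(V_m − b) − a/V_m²
RT/(V_m − b) = (0.08206)(642)/(1.17 − 0.0372) = 52.683/1.1328 = 46.507 atm
a/V_m² = 4.12/(1.17)² = 3.0097 atm
P = 46.507 − 3.0097 = 43.50 atm

P ≈ 43.50 atm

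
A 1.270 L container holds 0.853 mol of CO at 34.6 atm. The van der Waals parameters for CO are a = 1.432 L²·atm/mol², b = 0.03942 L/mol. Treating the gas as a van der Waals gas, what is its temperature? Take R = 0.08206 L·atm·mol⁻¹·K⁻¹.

T ≈ 622.6 K

T = (P + a n²/V²)(V − nb)/(nR)
P + a n²/V² = 34.6 + (1.432)(0.853)²/(1.270)² = 35.246 atm
V − nb = 1.270 − (0.853)(0.03942) = 1.2364 L
T = (35.246)(1.2364)/((0.853)(0.08206)) = 622.6 K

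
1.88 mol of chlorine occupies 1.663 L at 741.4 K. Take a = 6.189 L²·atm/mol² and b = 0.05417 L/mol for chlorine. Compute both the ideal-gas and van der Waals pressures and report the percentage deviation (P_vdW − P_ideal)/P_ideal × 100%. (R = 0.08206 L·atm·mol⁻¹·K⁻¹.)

Ideal: P_ideal = nRT/V = (1.88)(0.08206)(741.4)/1.663 = 68.7780 atm
vdW: P = nRT/(V − nb) − a n²/V² = 114.378/1.56116 − 21.8744/2.76557 = 73.2648 − 7.90954 = 65.3553 atm
% deviation = (65.3553 − 68.7780)/68.7780 × 100% = -4.98%

-4.98 %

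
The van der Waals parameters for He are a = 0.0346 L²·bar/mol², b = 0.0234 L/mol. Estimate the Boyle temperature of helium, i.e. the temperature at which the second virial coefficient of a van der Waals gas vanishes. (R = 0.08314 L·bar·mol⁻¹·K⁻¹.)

For a van der Waals gas the second virial coefficient B₂ = b − a/(RT) vanishes at T_B = a/(Rb).
T_B = 0.0346/(0.08314×0.0234) = 0.0346/0.0019455 = 17.78 K

T_B ≈ 17.78 K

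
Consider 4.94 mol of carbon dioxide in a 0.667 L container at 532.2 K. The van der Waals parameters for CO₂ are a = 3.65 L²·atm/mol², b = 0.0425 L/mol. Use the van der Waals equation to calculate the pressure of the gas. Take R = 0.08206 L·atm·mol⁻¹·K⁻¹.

P ≈ 271.8 atm

P = nRT/(V − nb) − a n²/V²
nRT/(V − nb) = (4.94)(0.08206)(532.2)/(0.667 − 4.94×0.0425) = 215.74/0.45705 = 472.03 atm
a n²/V² = (3.65)(4.94)²/(0.667)² = 200.21 atm
P = 472.03 − 200.21 = 271.8 atm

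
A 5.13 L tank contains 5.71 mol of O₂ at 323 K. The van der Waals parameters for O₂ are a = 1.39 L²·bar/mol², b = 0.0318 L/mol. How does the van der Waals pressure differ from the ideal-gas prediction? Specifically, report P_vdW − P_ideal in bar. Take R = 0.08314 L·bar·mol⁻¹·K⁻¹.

ΔP ≈ -0.625 bar

Ideal: P_ideal = nRT/V = (5.71)(0.08314)(323)/5.13 = 29.8904 bar
vdW: P = nRT/(V − nb) − a n²/V² = 153.338/4.94842 − 45.3197/26.3169 = 30.9873 − 1.72208 = 29.2652 bar
ΔP = 29.2652 − 29.8904 = -0.625 bar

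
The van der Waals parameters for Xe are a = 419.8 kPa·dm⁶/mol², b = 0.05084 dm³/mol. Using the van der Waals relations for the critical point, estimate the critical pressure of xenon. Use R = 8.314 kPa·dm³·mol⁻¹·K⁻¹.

For a van der Waals gas, P_c = a/(27b²).
P_c = 419.8/(27×(0.05084)²) = 419.8/0.069787 = 6015 kPa

P_c ≈ 6015 kPa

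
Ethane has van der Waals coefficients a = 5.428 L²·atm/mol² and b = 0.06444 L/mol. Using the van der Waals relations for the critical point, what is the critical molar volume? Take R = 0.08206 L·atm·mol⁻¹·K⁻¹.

For a van der Waals gas, V_m,c = 3b.
V_m,c = 3×0.06444 = 0.1933 L/mol

V_m,c ≈ 0.1933 L/mol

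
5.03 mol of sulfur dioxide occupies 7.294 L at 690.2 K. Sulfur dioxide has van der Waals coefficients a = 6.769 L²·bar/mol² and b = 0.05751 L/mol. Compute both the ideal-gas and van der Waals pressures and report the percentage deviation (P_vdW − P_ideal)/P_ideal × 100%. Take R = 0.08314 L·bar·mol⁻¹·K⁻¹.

Ideal: P_ideal = nRT/V = (5.03)(0.08314)(690.2)/7.294 = 39.5719 bar
vdW: P = nRT/(V − nb) − a n²/V² = 288.638/7.00472 − 171.262/53.2024 = 41.2062 − 3.21907 = 37.9871 bar
% deviation = (37.9871 − 39.5719)/39.5719 × 100% = -4.00%

-4.00 %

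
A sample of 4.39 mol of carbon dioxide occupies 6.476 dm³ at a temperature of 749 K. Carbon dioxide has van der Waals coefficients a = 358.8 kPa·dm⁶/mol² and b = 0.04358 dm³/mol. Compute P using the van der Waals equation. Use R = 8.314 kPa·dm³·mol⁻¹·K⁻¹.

P ≈ 4185 kPa

P = nRT/(V − nb) − a n²/V²
nRT/(V − nb) = (4.39)(8.314)(749)/(6.476 − 4.39×0.04358) = 27337/6.2847 = 4349.8 kPa
a n²/V² = (358.8)(4.39)²/(6.476)² = 164.88 kPa
P = 4349.8 − 164.88 = 4185 kPa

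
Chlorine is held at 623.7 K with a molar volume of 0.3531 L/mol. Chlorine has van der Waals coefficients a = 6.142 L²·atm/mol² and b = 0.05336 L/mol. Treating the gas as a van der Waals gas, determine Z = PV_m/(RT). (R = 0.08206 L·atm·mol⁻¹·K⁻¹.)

P = RT/(V_m − b) − a/V_m² = (0.08206)(623.7)/(0.3531 − 0.05336) − 6.142/(0.3531)²
  = 51.181/0.29974 − 49.262 = 170.75 − 49.262 = 121.49 atm
Z = PV_m/(RT) = (121.49)(0.3531)/((0.08206)(623.7)) = 42.898/51.181 = 0.8382

Z ≈ 0.8382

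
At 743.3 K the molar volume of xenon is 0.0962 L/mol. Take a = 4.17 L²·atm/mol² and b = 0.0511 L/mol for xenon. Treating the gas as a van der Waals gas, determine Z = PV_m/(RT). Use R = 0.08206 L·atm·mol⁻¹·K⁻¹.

Z ≈ 1.422

P = RT/(V_m − b) − a/V_m² = (0.08206)(743.3)/(0.0962 − 0.0511) − 4.17/(0.0962)²
  = 60.995/0.045100 − 450.59 = 1352.4 − 450.59 = 901.8 atm
Z = PV_m/(RT) = (901.8)(0.0962)/((0.08206)(743.3)) = 86.753/60.995 = 1.422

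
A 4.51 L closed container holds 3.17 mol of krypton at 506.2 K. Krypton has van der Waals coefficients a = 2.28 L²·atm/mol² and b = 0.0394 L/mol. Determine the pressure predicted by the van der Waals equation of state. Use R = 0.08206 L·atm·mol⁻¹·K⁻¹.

P = nRT/(V − nb) − a n²/V²
nRT/(V − nb) = (3.17)(0.08206)(506.2)/(4.51 − 3.17×0.0394) = 131.68/4.3851 = 30.029 atm
a n²/V² = (2.28)(3.17)²/(4.51)² = 1.1264 atm
P = 30.029 − 1.1264 = 28.90 atm

P ≈ 28.90 atm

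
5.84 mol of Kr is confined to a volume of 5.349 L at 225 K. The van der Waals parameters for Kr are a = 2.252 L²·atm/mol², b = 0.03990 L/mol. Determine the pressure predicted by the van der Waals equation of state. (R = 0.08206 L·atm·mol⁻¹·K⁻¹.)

P = nRT/(V − nb) − a n²/V²
nRT/(V − nb) = (5.84)(0.08206)(225)/(5.349 − 5.84×0.03990) = 107.83/5.1160 = 21.077 atm
a n²/V² = (2.252)(5.84)²/(5.349)² = 2.6844 atm
P = 21.077 − 2.6844 = 18.39 atm

P ≈ 18.39 atm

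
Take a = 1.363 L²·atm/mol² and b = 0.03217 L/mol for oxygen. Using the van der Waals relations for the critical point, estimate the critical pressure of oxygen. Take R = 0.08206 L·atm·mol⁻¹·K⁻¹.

For a van der Waals gas, P_c = a/(27b²).
P_c = 1.363/(27×(0.03217)²) = 1.363/0.027943 = 48.78 atm

P_c ≈ 48.78 atm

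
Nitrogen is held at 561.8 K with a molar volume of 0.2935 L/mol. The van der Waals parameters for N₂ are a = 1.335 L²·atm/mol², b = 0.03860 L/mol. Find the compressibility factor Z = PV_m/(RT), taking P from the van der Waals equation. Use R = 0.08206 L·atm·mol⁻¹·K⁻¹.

P = RT/(V_m − b) − a/V_m² = (0.08206)(561.8)/(0.2935 − 0.03860) − 1.335/(0.2935)²
  = 46.101/0.25490 − 15.498 = 180.86 − 15.498 = 165.36 atm
Z = PV_m/(RT) = (165.36)(0.2935)/((0.08206)(561.8)) = 48.533/46.101 = 1.053

Z ≈ 1.053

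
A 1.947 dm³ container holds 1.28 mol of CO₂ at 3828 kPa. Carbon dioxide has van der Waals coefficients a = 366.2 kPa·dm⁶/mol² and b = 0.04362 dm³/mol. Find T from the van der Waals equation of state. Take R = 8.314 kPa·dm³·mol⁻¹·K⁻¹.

T ≈ 708.4 K

T = (P + a n²/V²)(V − nb)/(nR)
P + a n²/V² = 3828 + (366.2)(1.28)²/(1.947)² = 3986.3 kPa
V − nb = 1.947 − (1.28)(0.04362) = 1.8912 dm³
T = (3986.3)(1.8912)/((1.28)(8.314)) = 708.4 K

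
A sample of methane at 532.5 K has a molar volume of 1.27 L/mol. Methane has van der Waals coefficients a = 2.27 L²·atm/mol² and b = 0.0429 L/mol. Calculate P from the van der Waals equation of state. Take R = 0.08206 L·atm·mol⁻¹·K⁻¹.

P = RT/(V_m − b) − a/V_m²
RT/(V_m − b) = (0.08206)(532.5)/(1.27 − 0.0429) = 43.697/1.2271 = 35.610 atm
a/V_m² = 2.27/(1.27)² = 1.4074 atm
P = 35.610 − 1.4074 = 34.20 atm

P ≈ 34.20 atm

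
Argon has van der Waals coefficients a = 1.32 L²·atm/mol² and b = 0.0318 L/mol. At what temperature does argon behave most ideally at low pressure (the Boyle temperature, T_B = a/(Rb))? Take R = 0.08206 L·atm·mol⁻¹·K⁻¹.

T_B ≈ 505.8 K

For a van der Waals gas the second virial coefficient B₂ = b − a/(RT) vanishes at T_B = a/(Rb).
T_B = 1.32/(0.08206×0.0318) = 1.32/0.0026095 = 505.8 K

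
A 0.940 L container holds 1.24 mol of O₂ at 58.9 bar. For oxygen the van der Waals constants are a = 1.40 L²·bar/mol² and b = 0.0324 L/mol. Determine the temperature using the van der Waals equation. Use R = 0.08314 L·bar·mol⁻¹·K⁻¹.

T = (P + a n²/V²)(V − nb)/(nR)
P + a n²/V² = 58.9 + (1.40)(1.24)²/(0.940)² = 61.336 bar
V − nb = 0.940 − (1.24)(0.0324) = 0.89982 L
T = (61.336)(0.89982)/((1.24)(0.08314)) = 535.4 K

T ≈ 535.4 K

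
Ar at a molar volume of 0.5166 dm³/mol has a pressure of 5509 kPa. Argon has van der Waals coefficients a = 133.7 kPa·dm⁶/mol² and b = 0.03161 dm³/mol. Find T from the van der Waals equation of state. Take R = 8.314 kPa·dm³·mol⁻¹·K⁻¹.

T = (P + a/V_m²)(V_m − b)/R
P + a/V_m² = 5509 + 133.7/(0.5166)² = 6010.0 kPa
V_m − b = 0.5166 − 0.03161 = 0.48499 dm³/mol
T = (6010.0)(0.48499)/8.314 = 350.6 K

T ≈ 350.6 K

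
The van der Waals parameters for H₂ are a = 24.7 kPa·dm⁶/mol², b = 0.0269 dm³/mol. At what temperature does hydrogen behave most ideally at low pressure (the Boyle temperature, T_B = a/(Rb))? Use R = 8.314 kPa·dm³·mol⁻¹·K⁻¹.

T_B ≈ 110.4 K

For a van der Waals gas the second virial coefficient B₂ = b − a/(RT) vanishes at T_B = a/(Rb).
T_B = 24.7/(8.314×0.0269) = 24.7/0.22365 = 110.4 K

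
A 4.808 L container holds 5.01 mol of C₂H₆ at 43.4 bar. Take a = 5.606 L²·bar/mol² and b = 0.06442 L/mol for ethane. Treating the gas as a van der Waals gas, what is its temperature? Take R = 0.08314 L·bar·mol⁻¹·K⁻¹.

T = (P + a n²/V²)(V − nb)/(nR)
P + a n²/V² = 43.4 + (5.606)(5.01)²/(4.808)² = 49.487 bar
V − nb = 4.808 − (5.01)(0.06442) = 4.4853 L
T = (49.487)(4.4853)/((5.01)(0.08314)) = 532.9 K

T ≈ 532.9 K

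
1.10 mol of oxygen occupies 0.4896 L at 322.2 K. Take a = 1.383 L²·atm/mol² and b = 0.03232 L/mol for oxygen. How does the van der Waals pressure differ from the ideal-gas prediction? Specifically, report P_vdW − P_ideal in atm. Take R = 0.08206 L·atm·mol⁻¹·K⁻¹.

ΔP ≈ -2.330 atm

Ideal: P_ideal = nRT/V = (1.10)(0.08206)(322.2)/0.4896 = 59.4030 atm
vdW: P = nRT/(V − nb) − a n²/V² = 29.0837/0.454048 − 1.67343/0.239708 = 64.0542 − 6.98112 = 57.0731 atm
ΔP = 57.0731 − 59.4030 = -2.330 atm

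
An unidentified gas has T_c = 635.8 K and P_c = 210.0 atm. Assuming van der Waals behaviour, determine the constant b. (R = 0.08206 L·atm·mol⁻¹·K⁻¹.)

b ≈ 0.03106 L/mol

From T_c = 8a/(27Rb) and P_c = a/(27b²): b = R T_c/(8 P_c).
b = (0.08206)(635.8)/(8×210.0) = 52.174/1680.0 = 0.03106 L/mol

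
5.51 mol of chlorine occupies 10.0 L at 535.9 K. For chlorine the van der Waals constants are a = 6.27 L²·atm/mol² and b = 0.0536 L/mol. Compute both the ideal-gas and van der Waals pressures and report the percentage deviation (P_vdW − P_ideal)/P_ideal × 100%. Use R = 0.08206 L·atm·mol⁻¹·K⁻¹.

-4.81 %

Ideal: P_ideal = nRT/V = (5.51)(0.08206)(535.9)/10.0 = 24.2308 atm
vdW: P = nRT/(V − nb) − a n²/V² = 242.308/9.70466 − 190.358/100.000 = 24.9682 − 1.90358 = 23.0646 atm
% deviation = (23.0646 − 24.2308)/24.2308 × 100% = -4.81%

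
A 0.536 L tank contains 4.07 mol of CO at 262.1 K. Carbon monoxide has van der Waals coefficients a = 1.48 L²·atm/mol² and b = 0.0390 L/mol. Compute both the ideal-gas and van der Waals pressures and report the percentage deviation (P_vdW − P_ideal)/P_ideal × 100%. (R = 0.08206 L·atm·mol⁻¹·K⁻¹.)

Ideal: P_ideal = nRT/V = (4.07)(0.08206)(262.1)/0.536 = 163.316 atm
vdW: P = nRT/(V − nb) − a n²/V² = 87.5373/0.377270 − 24.5161/0.287296 = 232.028 − 85.3339 = 146.694 atm
% deviation = (146.694 − 163.316)/163.316 × 100% = -10.18%

-10.18 %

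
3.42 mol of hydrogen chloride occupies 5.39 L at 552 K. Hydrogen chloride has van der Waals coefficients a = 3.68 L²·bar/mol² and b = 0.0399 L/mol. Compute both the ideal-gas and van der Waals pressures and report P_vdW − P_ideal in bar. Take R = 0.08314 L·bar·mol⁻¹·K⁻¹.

ΔP ≈ -0.725 bar

Ideal: P_ideal = nRT/V = (3.42)(0.08314)(552)/5.39 = 29.1197 bar
vdW: P = nRT/(V − nb) − a n²/V² = 156.955/5.25354 − 43.0428/29.0521 = 29.8760 − 1.48157 = 28.3944 bar
ΔP = 28.3944 − 29.1197 = -0.725 bar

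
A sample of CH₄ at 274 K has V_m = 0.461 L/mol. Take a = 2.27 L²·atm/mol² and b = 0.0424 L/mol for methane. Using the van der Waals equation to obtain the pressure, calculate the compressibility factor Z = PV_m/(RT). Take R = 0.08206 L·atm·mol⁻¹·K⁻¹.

Z ≈ 0.8823

P = RT/(V_m − b) − a/V_m² = (0.08206)(274)/(0.461 − 0.0424) − 2.27/(0.461)²
  = 22.484/0.41860 − 10.681 = 53.712 − 10.681 = 43.031 atm
Z = PV_m/(RT) = (43.031)(0.461)/((0.08206)(274)) = 19.837/22.484 = 0.8823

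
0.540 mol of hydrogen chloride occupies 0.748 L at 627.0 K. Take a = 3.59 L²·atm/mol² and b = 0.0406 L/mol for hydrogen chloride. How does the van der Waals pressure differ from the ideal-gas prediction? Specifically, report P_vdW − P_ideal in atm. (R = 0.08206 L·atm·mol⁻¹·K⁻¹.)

ΔP ≈ -0.749 atm

Ideal: P_ideal = nRT/V = (0.540)(0.08206)(627.0)/0.748 = 37.1442 atm
vdW: P = nRT/(V − nb) − a n²/V² = 27.7839/0.726076 − 1.04684/0.559504 = 38.2658 − 1.87101 = 36.3948 atm
ΔP = 36.3948 − 37.1442 = -0.749 atm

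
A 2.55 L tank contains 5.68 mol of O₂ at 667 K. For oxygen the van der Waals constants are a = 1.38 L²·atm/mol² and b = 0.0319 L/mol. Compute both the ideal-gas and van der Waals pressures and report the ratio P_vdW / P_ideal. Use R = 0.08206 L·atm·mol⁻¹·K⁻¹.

P_vdW / P_ideal ≈ 1.020

Ideal: P_ideal = nRT/V = (5.68)(0.08206)(667)/2.55 = 121.917 atm
vdW: P = nRT/(V − nb) − a n²/V² = 310.889/2.36881 − 44.5221/6.50250 = 131.243 − 6.84692 = 124.396 atm
Ratio = 124.396/121.917 = 1.020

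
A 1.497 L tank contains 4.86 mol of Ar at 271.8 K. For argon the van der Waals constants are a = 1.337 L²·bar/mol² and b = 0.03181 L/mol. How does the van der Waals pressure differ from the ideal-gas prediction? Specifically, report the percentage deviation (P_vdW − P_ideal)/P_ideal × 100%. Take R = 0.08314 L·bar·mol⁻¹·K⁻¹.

Ideal: P_ideal = nRT/V = (4.86)(0.08314)(271.8)/1.497 = 73.3625 bar
vdW: P = nRT/(V − nb) − a n²/V² = 109.824/1.34240 − 31.5794/2.24101 = 81.8117 − 14.0916 = 67.7201 bar
% deviation = (67.7201 − 73.3625)/73.3625 × 100% = -7.69%

-7.69 %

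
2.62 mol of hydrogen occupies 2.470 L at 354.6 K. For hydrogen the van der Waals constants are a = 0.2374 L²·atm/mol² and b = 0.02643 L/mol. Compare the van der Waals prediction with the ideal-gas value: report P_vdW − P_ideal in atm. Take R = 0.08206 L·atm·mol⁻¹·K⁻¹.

Ideal: P_ideal = nRT/V = (2.62)(0.08206)(354.6)/2.470 = 30.8656 atm
vdW: P = nRT/(V − nb) − a n²/V² = 76.2380/2.40075 − 1.62961/6.10090 = 31.7559 − 0.267110 = 31.4888 atm
ΔP = 31.4888 − 30.8656 = 0.623 atm

ΔP ≈ 0.623 atm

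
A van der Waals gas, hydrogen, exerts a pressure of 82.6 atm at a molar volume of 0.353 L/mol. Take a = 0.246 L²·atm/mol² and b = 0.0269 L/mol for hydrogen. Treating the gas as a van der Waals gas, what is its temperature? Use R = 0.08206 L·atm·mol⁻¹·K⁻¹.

T ≈ 336.1 K

T = (P + a/V_m²)(V_m − b)/R
P + a/V_m² = 82.6 + 0.246/(0.353)² = 84.574 atm
V_m − b = 0.353 − 0.0269 = 0.32610 L/mol
T = (84.574)(0.32610)/0.08206 = 336.1 K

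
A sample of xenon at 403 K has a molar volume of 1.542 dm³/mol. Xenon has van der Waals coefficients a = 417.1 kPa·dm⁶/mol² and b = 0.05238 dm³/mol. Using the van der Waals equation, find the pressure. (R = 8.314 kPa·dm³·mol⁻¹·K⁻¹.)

P ≈ 2074 kPa

P = RT/(V_m − b) − a/V_m²
RT/(V_m − b) = (8.314)(403)/(1.542 − 0.05238) = 3350.5/1.4896 = 2249.3 kPa
a/V_m² = 417.1/(1.542)² = 175.42 kPa
P = 2249.3 − 175.42 = 2074 kPa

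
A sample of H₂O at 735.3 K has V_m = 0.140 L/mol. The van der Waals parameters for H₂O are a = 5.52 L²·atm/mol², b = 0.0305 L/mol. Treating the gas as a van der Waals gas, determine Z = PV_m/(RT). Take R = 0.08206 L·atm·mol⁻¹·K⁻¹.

P = RT/(V_m − b) − a/V_m² = (0.08206)(735.3)/(0.140 − 0.0305) − 5.52/(0.140)²
  = 60.339/0.10950 − 281.63 = 551.04 − 281.63 = 269.41 atm
Z = PV_m/(RT) = (269.41)(0.140)/((0.08206)(735.3)) = 37.717/60.339 = 0.6251

Z ≈ 0.6251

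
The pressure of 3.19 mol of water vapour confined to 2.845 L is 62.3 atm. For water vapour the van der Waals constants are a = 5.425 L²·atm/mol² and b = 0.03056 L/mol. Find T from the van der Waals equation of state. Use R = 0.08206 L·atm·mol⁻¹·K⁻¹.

T = (P + a n²/V²)(V − nb)/(nR)
P + a n²/V² = 62.3 + (5.425)(3.19)²/(2.845)² = 69.121 atm
V − nb = 2.845 − (3.19)(0.03056) = 2.7475 L
T = (69.121)(2.7475)/((3.19)(0.08206)) = 725.5 K

T ≈ 725.5 K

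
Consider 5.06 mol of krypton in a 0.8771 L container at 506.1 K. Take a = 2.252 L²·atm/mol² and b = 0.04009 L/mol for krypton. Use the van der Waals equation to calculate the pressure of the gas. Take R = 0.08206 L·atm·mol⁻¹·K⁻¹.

P = nRT/(V − nb) − a n²/V²
nRT/(V − nb) = (5.06)(0.08206)(506.1)/(0.8771 − 5.06×0.04009) = 210.14/0.67424 = 311.67 atm
a n²/V² = (2.252)(5.06)²/(0.8771)² = 74.950 atm
P = 311.67 − 74.950 = 236.7 atm

P ≈ 236.7 atm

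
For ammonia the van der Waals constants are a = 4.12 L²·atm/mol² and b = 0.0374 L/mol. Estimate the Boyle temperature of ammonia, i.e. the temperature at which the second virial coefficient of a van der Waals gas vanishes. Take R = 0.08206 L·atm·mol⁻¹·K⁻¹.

T_B ≈ 1342 K

For a van der Waals gas the second virial coefficient B₂ = b − a/(RT) vanishes at T_B = a/(Rb).
T_B = 4.12/(0.08206×0.0374) = 4.12/0.0030690 = 1342 K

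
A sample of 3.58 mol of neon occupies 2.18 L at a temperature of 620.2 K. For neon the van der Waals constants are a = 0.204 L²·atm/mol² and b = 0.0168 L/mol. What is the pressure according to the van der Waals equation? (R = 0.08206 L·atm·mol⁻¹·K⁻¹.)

P = nRT/(V − nb) − a n²/V²
nRT/(V − nb) = (3.58)(0.08206)(620.2)/(2.18 − 3.58×0.0168) = 182.20/2.1199 = 85.947 atm
a n²/V² = (0.204)(3.58)²/(2.18)² = 0.55015 atm
P = 85.947 − 0.55015 = 85.40 atm

P ≈ 85.40 atm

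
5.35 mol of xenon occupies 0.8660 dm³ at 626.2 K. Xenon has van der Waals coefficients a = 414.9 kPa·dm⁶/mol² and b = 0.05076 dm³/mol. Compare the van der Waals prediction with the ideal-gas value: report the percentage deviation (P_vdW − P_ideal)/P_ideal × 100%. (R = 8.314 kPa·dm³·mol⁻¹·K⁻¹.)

-3.55 %

Ideal: P_ideal = nRT/V = (5.35)(8.314)(626.2)/0.8660 = 32163.2 kPa
vdW: P = nRT/(V − nb) − a n²/V² = 27853.3/0.594434 − 11875.5/0.749956 = 46856.8 − 15834.9 = 31021.9 kPa
% deviation = (31021.9 − 32163.2)/32163.2 × 100% = -3.55%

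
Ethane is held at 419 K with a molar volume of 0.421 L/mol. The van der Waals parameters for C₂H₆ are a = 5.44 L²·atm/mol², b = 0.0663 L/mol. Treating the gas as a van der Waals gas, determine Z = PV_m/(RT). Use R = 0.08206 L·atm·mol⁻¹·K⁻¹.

P = RT/(V_m − b) − a/V_m² = (0.08206)(419)/(0.421 − 0.0663) − 5.44/(0.421)²
  = 34.383/0.35470 − 30.693 = 96.935 − 30.693 = 66.242 atm
Z = PV_m/(RT) = (66.242)(0.421)/((0.08206)(419)) = 27.888/34.383 = 0.8111

Z ≈ 0.8111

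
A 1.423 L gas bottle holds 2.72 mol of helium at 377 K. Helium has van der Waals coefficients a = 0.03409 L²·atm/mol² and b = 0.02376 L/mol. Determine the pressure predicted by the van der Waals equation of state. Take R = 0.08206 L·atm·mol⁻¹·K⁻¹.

P = nRT/(V − nb) − a n²/V²
nRT/(V − nb) = (2.72)(0.08206)(377)/(1.423 − 2.72×0.02376) = 84.148/1.3584 = 61.946 atm
a n²/V² = (0.03409)(2.72)²/(1.423)² = 0.12455 atm
P = 61.946 − 0.12455 = 61.82 atm

P ≈ 61.82 atm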